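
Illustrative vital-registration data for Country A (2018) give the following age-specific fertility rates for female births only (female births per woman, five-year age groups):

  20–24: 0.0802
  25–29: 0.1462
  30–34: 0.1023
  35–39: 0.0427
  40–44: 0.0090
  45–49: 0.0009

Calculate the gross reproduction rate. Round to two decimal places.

Sum of female ASFRs = 0.0802 + 0.1462 + 0.1023 + 0.0427 + 0.0090 + 0.0009 = 0.3813
GRR = 5 × 0.3813 = 1.9065

1.91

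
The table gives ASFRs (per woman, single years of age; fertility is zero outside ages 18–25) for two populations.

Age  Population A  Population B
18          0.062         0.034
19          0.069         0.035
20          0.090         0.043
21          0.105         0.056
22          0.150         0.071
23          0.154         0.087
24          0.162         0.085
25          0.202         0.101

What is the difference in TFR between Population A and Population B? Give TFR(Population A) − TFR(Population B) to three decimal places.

Population A:
  Sum of ASFRs = 0.062 + 0.069 + 0.090 + 0.105 + 0.150 + 0.154 + 0.162 + 0.202 = 0.994
  TFR = 0.994
Population B:
  Sum of ASFRs = 0.034 + 0.035 + 0.043 + 0.056 + 0.071 + 0.087 + 0.085 + 0.101 = 0.512
  TFR = 0.512
Difference = 0.994 − 0.512 = 0.482

0.482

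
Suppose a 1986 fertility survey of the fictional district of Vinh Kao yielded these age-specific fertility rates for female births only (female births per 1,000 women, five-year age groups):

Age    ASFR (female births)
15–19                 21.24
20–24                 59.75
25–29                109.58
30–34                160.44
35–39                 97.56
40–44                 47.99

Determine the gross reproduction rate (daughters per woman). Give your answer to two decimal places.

2.48

Sum of female ASFRs = 21.24 + 59.75 + 109.58 + 160.44 + 97.56 + 47.99 = 496.56
GRR = 5 × 496.56 / 1000 = 2.4828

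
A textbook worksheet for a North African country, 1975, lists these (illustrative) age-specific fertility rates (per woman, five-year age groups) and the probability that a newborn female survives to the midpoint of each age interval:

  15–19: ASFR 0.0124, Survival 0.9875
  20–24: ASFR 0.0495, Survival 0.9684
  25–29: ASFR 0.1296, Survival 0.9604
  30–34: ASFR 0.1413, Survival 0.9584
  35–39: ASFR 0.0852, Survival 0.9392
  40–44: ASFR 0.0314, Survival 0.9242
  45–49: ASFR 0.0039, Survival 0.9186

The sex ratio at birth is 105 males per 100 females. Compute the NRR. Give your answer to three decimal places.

1.055

Proportion female at birth = 100 / (100 + 105) = 0.48780.
Each age group contributes 5 × ASFR × survival:
  15–19: 5 × 0.0124 × 0.9875 = 0.06123
  20–24: 5 × 0.0495 × 0.9684 = 0.23968
  25–29: 5 × 0.1296 × 0.9604 = 0.62234
  30–34: 5 × 0.1413 × 0.9584 = 0.67711
  35–39: 5 × 0.0852 × 0.9392 = 0.40010
  40–44: 5 × 0.0314 × 0.9242 = 0.14510
  45–49: 5 × 0.0039 × 0.9186 = 0.01791
Sum = 2.16347
NRR = 0.48780 × 2.16347 = 1.05534
NRR > 1, so each generation more than replaces itself.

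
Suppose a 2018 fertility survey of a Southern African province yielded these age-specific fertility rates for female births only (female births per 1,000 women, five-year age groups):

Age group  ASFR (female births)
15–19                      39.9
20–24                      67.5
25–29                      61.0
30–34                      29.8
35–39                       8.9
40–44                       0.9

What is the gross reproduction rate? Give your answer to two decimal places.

1.04

Sum of female ASFRs = 39.9 + 67.5 + 61.0 + 29.8 + 8.9 + 0.9 = 208.0
GRR = 5 × 208.0 / 1000 = 1.04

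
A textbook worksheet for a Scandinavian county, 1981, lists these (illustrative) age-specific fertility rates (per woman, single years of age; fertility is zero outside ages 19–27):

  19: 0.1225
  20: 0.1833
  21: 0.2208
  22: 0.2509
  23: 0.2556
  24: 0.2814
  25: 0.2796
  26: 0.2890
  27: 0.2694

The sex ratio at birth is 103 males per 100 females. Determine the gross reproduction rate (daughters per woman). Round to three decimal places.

Proportion female at birth = 100 / (100 + 103) = 0.49261.
Sum of ASFRs = 0.1225 + 0.1833 + 0.2208 + 0.2509 + 0.2556 + 0.2814 + 0.2796 + 0.2890 + 0.2694 = 2.1525
TFR = 2.1525
GRR = 0.49261 × 2.1525 = 1.06034

1.060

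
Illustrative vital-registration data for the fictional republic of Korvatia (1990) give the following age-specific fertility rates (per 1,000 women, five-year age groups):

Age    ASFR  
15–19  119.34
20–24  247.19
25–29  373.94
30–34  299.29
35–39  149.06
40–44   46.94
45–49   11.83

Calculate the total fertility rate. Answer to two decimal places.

6.24

Sum of ASFRs = 119.34 + 247.19 + 373.94 + 299.29 + 149.06 + 46.94 + 11.83 = 1247.59
TFR = 5 × 1247.59 / 1000 = 6.23795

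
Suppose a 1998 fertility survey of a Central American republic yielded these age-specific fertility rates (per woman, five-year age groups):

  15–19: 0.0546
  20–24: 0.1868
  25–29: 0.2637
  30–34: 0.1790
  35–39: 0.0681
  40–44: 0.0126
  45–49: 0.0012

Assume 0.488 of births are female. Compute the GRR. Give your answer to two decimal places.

1.87

Proportion female at birth = 0.488.
Sum of ASFRs = 0.0546 + 0.1868 + 0.2637 + 0.1790 + 0.0681 + 0.0126 + 0.0012 = 0.7660
TFR = 5 × 0.7660 = 3.83
GRR = 0.488 × 3.83 = 1.86904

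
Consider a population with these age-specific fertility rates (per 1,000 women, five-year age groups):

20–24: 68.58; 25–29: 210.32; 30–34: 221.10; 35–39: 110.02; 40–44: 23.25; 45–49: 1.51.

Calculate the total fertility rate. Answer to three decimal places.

3.174

Sum of ASFRs = 68.58 + 210.32 + 221.10 + 110.02 + 23.25 + 1.51 = 634.78
TFR = 5 × 634.78 / 1000 = 3.1739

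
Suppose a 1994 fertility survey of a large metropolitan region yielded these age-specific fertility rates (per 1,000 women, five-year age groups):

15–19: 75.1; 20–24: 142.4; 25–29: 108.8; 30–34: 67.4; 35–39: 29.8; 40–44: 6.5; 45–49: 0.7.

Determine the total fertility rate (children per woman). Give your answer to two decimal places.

Sum of ASFRs = 75.1 + 142.4 + 108.8 + 67.4 + 29.8 + 6.5 + 0.7 = 430.7
TFR = 5 × 430.7 / 1000 = 2.1535

2.15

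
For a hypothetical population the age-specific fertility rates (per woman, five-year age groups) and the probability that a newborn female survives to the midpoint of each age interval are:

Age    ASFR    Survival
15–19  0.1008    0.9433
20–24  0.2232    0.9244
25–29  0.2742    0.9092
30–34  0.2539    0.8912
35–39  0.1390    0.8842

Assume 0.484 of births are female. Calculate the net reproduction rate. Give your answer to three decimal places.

2.178

Proportion female at birth = 0.484.
Per-age-group product (5 × ASFR × survival probability):
  15–19: 5 × 0.1008 × 0.9433 = 0.47542
  20–24: 5 × 0.2232 × 0.9244 = 1.03163
  25–29: 5 × 0.2742 × 0.9092 = 1.24651
  30–34: 5 × 0.2539 × 0.8912 = 1.13138
  35–39: 5 × 0.1390 × 0.8842 = 0.61452
Sum = 4.49946
NRR = 0.484 × 4.49946 = 2.17774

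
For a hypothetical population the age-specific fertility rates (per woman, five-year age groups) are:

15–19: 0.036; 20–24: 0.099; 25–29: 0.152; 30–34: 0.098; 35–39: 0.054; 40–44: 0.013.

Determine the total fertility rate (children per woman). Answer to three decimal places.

2.260

Sum of ASFRs = 0.036 + 0.099 + 0.152 + 0.098 + 0.054 + 0.013 = 0.452
TFR = 5 × 0.452 = 2.26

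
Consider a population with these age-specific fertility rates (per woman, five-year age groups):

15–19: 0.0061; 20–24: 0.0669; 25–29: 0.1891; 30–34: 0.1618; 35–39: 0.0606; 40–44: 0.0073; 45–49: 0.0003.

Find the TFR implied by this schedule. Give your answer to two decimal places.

2.46

Sum of ASFRs = 0.0061 + 0.0669 + 0.1891 + 0.1618 + 0.0606 + 0.0073 + 0.0003 = 0.4921
TFR = 5 × 0.4921 = 2.4605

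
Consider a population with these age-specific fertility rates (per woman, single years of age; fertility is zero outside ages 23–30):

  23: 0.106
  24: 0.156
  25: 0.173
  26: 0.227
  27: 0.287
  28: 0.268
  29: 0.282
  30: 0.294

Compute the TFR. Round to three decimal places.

Sum of ASFRs = 0.106 + 0.156 + 0.173 + 0.227 + 0.287 + 0.268 + 0.282 + 0.294 = 1.793
TFR = 1.793

1.793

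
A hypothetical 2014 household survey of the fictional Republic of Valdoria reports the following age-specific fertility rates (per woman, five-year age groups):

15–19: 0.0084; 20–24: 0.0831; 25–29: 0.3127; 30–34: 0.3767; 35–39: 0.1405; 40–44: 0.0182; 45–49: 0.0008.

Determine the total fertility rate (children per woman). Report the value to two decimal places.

4.70

Sum of ASFRs = 0.0084 + 0.0831 + 0.3127 + 0.3767 + 0.1405 + 0.0182 + 0.0008 = 0.9404
TFR = 5 × 0.9404 = 4.702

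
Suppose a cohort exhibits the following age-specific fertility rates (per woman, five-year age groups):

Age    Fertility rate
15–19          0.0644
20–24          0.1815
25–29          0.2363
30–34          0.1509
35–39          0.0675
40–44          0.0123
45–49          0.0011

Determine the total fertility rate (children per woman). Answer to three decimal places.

Sum of ASFRs = 0.0644 + 0.1815 + 0.2363 + 0.1509 + 0.0675 + 0.0123 + 0.0011 = 0.7140
TFR = 5 × 0.7140 = 3.57

3.570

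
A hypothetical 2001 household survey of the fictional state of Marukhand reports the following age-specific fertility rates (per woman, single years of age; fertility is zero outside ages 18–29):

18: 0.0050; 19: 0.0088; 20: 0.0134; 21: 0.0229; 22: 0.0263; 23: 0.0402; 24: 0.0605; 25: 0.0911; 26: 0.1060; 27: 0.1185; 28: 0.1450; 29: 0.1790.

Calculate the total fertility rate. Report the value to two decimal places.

0.82

Sum of ASFRs = 0.0050 + 0.0088 + 0.0134 + 0.0229 + 0.0263 + 0.0402 + 0.0605 + 0.0911 + 0.1060 + 0.1185 + 0.1450 + 0.1790 = 0.8167
TFR = 0.8167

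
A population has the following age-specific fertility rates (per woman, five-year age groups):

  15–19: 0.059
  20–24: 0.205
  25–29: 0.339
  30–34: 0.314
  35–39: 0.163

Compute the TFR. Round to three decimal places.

5.400

Sum of ASFRs = 0.059 + 0.205 + 0.339 + 0.314 + 0.163 = 1.080
TFR = 5 × 1.080 = 5.4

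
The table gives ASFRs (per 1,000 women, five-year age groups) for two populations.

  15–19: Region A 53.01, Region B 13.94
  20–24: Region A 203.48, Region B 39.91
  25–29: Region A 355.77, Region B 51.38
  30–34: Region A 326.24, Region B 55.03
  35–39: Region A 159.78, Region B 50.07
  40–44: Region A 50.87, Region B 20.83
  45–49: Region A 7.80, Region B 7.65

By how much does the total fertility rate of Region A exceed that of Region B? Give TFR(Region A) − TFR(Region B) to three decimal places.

Region A:
  Sum of ASFRs = 53.01 + 203.48 + 355.77 + 326.24 + 159.78 + 50.87 + 7.80 = 1156.95
  TFR = 5 × 1156.95 / 1000 = 5.78475
Region B:
  Sum of ASFRs = 13.94 + 39.91 + 51.38 + 55.03 + 50.07 + 20.83 + 7.65 = 238.81
  TFR = 5 × 238.81 / 1000 = 1.19405
Difference = 5.78475 − 1.19405 = 4.5907

4.591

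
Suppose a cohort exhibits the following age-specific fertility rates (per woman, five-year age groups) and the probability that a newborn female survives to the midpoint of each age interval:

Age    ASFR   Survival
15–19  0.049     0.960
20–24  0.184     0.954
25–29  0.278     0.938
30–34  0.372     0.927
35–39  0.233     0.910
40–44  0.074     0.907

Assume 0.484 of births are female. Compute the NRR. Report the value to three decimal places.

2.680

Proportion female at birth = 0.484.
Each age group contributes 5 × ASFR × survival:
  15–19: 5 × 0.049 × 0.960 = 0.23520
  20–24: 5 × 0.184 × 0.954 = 0.87768
  25–29: 5 × 0.278 × 0.938 = 1.30382
  30–34: 5 × 0.372 × 0.927 = 1.72422
  35–39: 5 × 0.233 × 0.910 = 1.06015
  40–44: 5 × 0.074 × 0.907 = 0.33559
Sum = 5.53666
NRR = 0.484 × 5.53666 = 2.67974
An NRR exceeding 1 indicates intrinsic growth under these rates.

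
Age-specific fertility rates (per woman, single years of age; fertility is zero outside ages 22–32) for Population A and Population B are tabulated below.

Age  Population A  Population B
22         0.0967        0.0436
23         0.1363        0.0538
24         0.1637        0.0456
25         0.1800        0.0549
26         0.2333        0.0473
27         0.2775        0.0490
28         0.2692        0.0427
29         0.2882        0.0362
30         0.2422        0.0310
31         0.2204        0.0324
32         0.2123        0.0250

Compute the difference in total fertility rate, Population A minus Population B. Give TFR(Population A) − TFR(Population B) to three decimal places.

1.858

Population A:
  Sum of ASFRs = 0.0967 + 0.1363 + 0.1637 + 0.1800 + 0.2333 + 0.2775 + 0.2692 + 0.2882 + 0.2422 + 0.2204 + 0.2123 = 2.3198
  TFR = 2.3198
Population B:
  Sum of ASFRs = 0.0436 + 0.0538 + 0.0456 + 0.0549 + 0.0473 + 0.0490 + 0.0427 + 0.0362 + 0.0310 + 0.0324 + 0.0250 = 0.4615
  TFR = 0.4615
Difference = 2.3198 − 0.4615 = 1.8583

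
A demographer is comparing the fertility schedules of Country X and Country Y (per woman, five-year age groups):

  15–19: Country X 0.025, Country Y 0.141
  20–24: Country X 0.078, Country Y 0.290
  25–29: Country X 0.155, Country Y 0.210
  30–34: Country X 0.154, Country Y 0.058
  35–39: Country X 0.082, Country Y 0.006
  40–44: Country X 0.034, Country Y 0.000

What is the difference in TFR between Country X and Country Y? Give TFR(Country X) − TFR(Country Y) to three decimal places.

-0.885

Country X:
  Sum of ASFRs = 0.025 + 0.078 + 0.155 + 0.154 + 0.082 + 0.034 = 0.528
  TFR = 5 × 0.528 = 2.64
Country Y:
  Sum of ASFRs = 0.141 + 0.290 + 0.210 + 0.058 + 0.006 + 0.000 = 0.705
  TFR = 5 × 0.705 = 3.525
Difference = 2.64 − 3.525 = -0.885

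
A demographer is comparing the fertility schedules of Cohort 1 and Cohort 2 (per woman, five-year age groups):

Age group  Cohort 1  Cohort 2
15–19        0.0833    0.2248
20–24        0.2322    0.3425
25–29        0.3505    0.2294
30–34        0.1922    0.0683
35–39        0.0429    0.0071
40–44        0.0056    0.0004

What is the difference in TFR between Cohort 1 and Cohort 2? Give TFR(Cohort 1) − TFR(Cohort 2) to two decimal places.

Cohort 1:
  Sum of ASFRs = 0.0833 + 0.2322 + 0.3505 + 0.1922 + 0.0429 + 0.0056 = 0.9067
  TFR = 5 × 0.9067 = 4.5335
Cohort 2:
  Sum of ASFRs = 0.2248 + 0.3425 + 0.2294 + 0.0683 + 0.0071 + 0.0004 = 0.8725
  TFR = 5 × 0.8725 = 4.3625
Difference = 4.5335 − 4.3625 = 0.171

0.17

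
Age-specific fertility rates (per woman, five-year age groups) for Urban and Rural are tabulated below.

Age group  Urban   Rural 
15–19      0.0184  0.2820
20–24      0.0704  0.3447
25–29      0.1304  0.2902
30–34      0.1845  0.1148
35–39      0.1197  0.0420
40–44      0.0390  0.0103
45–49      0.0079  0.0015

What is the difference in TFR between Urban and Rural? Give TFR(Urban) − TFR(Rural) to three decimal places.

-2.576

Urban:
  Sum of ASFRs = 0.0184 + 0.0704 + 0.1304 + 0.1845 + 0.1197 + 0.0390 + 0.0079 = 0.5703
  TFR = 5 × 0.5703 = 2.8515
Rural:
  Sum of ASFRs = 0.2820 + 0.3447 + 0.2902 + 0.1148 + 0.0420 + 0.0103 + 0.0015 = 1.0855
  TFR = 5 × 1.0855 = 5.4275
Difference = 2.8515 − 5.4275 = -2.576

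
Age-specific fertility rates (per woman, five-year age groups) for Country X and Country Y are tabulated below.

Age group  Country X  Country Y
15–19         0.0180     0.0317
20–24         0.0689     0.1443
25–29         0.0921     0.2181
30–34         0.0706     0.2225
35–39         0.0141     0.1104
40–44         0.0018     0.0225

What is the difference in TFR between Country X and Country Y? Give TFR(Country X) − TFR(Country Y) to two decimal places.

-2.42

Country X:
  Sum of ASFRs = 0.0180 + 0.0689 + 0.0921 + 0.0706 + 0.0141 + 0.0018 = 0.2655
  TFR = 5 × 0.2655 = 1.3275
Country Y:
  Sum of ASFRs = 0.0317 + 0.1443 + 0.2181 + 0.2225 + 0.1104 + 0.0225 = 0.7495
  TFR = 5 × 0.7495 = 3.7475
Difference = 1.3275 − 3.7475 = -2.42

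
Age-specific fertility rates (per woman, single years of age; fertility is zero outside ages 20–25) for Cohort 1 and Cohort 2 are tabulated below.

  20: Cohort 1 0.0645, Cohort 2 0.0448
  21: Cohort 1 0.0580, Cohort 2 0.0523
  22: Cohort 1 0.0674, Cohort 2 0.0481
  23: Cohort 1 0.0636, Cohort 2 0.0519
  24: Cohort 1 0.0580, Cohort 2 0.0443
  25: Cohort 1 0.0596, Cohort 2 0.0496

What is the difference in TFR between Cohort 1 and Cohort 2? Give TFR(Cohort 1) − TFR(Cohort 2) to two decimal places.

0.08

Cohort 1:
  Sum of ASFRs = 0.0645 + 0.0580 + 0.0674 + 0.0636 + 0.0580 + 0.0596 = 0.3711
  TFR = 0.3711
Cohort 2:
  Sum of ASFRs = 0.0448 + 0.0523 + 0.0481 + 0.0519 + 0.0443 + 0.0496 = 0.2910
  TFR = 0.291
Difference = 0.3711 − 0.291 = 0.0801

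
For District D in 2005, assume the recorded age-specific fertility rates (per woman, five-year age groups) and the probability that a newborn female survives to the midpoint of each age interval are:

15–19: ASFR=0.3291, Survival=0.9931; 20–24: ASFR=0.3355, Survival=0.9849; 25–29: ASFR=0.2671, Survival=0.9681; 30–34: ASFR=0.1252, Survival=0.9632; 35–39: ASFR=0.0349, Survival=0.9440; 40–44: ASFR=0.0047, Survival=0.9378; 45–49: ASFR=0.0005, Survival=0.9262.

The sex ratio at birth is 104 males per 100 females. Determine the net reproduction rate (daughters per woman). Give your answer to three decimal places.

2.633

Proportion female at birth = 100 / (100 + 104) = 0.49020.
Each age group contributes 5 × ASFR × survival:
  15–19: 5 × 0.3291 × 0.9931 = 1.63415
  20–24: 5 × 0.3355 × 0.9849 = 1.65217
  25–29: 5 × 0.2671 × 0.9681 = 1.29290
  30–34: 5 × 0.1252 × 0.9632 = 0.60296
  35–39: 5 × 0.0349 × 0.9440 = 0.16473
  40–44: 5 × 0.0047 × 0.9378 = 0.02204
  45–49: 5 × 0.0005 × 0.9262 = 0.00232
Sum = 5.37127
NRR = 0.49020 × 5.37127 = 2.63300
An NRR exceeding 1 indicates intrinsic growth under these rates.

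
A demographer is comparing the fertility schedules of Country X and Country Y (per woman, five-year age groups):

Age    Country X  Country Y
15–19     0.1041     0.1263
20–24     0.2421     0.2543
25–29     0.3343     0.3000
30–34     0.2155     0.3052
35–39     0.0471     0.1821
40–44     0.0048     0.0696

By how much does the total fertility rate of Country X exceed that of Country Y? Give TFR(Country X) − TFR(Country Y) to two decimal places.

-1.45

Country X:
  Sum of ASFRs = 0.1041 + 0.2421 + 0.3343 + 0.2155 + 0.0471 + 0.0048 = 0.9479
  TFR = 5 × 0.9479 = 4.7395
Country Y:
  Sum of ASFRs = 0.1263 + 0.2543 + 0.3000 + 0.3052 + 0.1821 + 0.0696 = 1.2375
  TFR = 5 × 1.2375 = 6.1875
Difference = 4.7395 − 6.1875 = -1.448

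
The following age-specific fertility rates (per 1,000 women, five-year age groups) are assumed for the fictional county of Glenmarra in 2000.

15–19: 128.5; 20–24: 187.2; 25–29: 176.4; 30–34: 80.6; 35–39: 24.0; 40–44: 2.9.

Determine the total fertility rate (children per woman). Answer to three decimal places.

2.998

Sum of ASFRs = 128.5 + 187.2 + 176.4 + 80.6 + 24.0 + 2.9 = 599.6
TFR = 5 × 599.6 / 1000 = 2.998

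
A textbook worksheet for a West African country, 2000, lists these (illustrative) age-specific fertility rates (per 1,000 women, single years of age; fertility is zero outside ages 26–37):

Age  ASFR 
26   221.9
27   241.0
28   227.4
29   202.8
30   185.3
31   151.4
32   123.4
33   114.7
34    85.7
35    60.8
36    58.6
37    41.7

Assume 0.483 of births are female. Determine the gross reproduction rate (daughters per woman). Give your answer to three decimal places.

0.828

Proportion female at birth = 0.483.
Sum of ASFRs = 221.9 + 241.0 + 227.4 + 202.8 + 185.3 + 151.4 + 123.4 + 114.7 + 85.7 + 60.8 + 58.6 + 41.7 = 1714.7
TFR = 1714.7 / 1000 = 1.7147
GRR = 0.483 × 1.7147 = 0.82820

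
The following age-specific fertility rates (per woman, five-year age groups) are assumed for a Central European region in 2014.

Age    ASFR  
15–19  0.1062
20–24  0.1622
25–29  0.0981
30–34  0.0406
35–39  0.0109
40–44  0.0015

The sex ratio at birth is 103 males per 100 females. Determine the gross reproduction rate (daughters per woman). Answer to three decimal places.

Proportion female at birth = 100 / (100 + 103) = 0.49261.
Sum of ASFRs = 0.1062 + 0.1622 + 0.0981 + 0.0406 + 0.0109 + 0.0015 = 0.4195
TFR = 5 × 0.4195 = 2.0975
GRR = 0.49261 × 2.0975 = 1.03325

1.033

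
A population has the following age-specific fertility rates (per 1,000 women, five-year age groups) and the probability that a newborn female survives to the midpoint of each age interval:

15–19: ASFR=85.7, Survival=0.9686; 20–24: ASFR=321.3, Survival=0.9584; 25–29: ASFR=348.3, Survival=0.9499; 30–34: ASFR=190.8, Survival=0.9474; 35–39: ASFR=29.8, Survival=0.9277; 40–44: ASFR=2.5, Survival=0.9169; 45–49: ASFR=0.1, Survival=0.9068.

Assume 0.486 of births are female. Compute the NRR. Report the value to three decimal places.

Proportion female at birth = 0.486.
Survival-weighted fertility by age (5·fₓ·Sₓ):
  15–19: 5 × 85.7/1000 × 0.9686 = 0.41505
  20–24: 5 × 321.3/1000 × 0.9584 = 1.53967
  25–29: 5 × 348.3/1000 × 0.9499 = 1.65425
  30–34: 5 × 190.8/1000 × 0.9474 = 0.90382
  35–39: 5 × 29.8/1000 × 0.9277 = 0.13823
  40–44: 5 × 2.5/1000 × 0.9169 = 0.01146
  45–49: 5 × 0.1/1000 × 0.9068 = 0.00045
Sum = 4.66293
NRR = 0.486 × 4.66293 = 2.26618

2.266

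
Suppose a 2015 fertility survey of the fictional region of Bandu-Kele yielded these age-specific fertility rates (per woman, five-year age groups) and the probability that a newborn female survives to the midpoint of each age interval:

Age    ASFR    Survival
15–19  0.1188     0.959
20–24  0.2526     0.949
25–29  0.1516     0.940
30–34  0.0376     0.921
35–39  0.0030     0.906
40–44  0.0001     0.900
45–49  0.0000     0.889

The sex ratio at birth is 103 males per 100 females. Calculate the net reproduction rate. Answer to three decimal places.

1.314

Proportion female at birth = 100 / (100 + 103) = 0.49261.
Survival-weighted fertility by age (5·fₓ·Sₓ):
  15–19: 5 × 0.1188 × 0.959 = 0.56965
  20–24: 5 × 0.2526 × 0.949 = 1.19859
  25–29: 5 × 0.1516 × 0.940 = 0.71252
  30–34: 5 × 0.0376 × 0.921 = 0.17315
  35–39: 5 × 0.0030 × 0.906 = 0.01359
  40–44: 5 × 0.0001 × 0.900 = 0.00045
  45–49: 5 × 0.0000 × 0.889 = 0.00000
Sum = 2.66795
NRR = 0.49261 × 2.66795 = 1.31426
With NRR above 1 the population is above replacement fertility.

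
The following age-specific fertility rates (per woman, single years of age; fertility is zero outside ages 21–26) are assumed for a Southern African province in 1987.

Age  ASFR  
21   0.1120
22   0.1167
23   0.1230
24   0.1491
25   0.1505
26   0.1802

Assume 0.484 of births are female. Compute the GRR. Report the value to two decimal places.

Proportion female at birth = 0.484.
Sum of ASFRs = 0.1120 + 0.1167 + 0.1230 + 0.1491 + 0.1505 + 0.1802 = 0.8315
TFR = 0.8315
GRR = 0.484 × 0.8315 = 0.40245

0.40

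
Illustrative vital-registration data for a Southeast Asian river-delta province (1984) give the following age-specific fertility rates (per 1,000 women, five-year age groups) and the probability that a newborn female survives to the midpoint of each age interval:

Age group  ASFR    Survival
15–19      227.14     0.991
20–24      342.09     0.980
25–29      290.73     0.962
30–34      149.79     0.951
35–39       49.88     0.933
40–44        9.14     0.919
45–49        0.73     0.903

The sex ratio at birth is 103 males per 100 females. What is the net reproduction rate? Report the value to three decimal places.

Proportion female at birth = 100 / (100 + 103) = 0.49261.
Per-age-group product (5 × ASFR × survival probability):
  15–19: 5 × 227.14/1000 × 0.991 = 1.12548
  20–24: 5 × 342.09/1000 × 0.980 = 1.67624
  25–29: 5 × 290.73/1000 × 0.962 = 1.39841
  30–34: 5 × 149.79/1000 × 0.951 = 0.71225
  35–39: 5 × 49.88/1000 × 0.933 = 0.23269
  40–44: 5 × 9.14/1000 × 0.919 = 0.04200
  45–49: 5 × 0.73/1000 × 0.903 = 0.00330
Sum = 5.19037
NRR = 0.49261 × 5.19037 = 2.55683

2.557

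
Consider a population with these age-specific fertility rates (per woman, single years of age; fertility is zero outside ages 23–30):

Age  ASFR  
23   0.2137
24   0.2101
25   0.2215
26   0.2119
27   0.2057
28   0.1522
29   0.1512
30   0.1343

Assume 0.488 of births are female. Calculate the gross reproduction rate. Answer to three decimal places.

0.732

Proportion female at birth = 0.488.
Sum of ASFRs = 0.2137 + 0.2101 + 0.2215 + 0.2119 + 0.2057 + 0.1522 + 0.1512 + 0.1343 = 1.5006
TFR = 1.5006
GRR = 0.488 × 1.5006 = 0.73229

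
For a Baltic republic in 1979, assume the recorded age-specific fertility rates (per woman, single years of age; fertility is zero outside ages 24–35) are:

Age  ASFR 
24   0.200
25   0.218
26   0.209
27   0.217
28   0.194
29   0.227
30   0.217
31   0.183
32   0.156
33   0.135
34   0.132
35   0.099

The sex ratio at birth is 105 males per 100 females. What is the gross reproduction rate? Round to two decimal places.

Proportion female at birth = 100 / (100 + 105) = 0.48780.
Sum of ASFRs = 0.200 + 0.218 + 0.209 + 0.217 + 0.194 + 0.227 + 0.217 + 0.183 + 0.156 + 0.135 + 0.132 + 0.099 = 2.187
TFR = 2.187
GRR = 0.48780 × 2.187 = 1.06682

1.07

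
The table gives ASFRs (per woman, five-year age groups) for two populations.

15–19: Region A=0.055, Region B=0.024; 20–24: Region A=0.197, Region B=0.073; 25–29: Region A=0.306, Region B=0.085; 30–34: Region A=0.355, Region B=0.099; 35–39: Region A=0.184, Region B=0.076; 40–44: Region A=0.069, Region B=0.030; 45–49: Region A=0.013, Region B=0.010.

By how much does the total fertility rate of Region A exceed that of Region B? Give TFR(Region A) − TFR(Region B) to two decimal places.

Region A:
  Sum of ASFRs = 0.055 + 0.197 + 0.306 + 0.355 + 0.184 + 0.069 + 0.013 = 1.179
  TFR = 5 × 1.179 = 5.895
Region B:
  Sum of ASFRs = 0.024 + 0.073 + 0.085 + 0.099 + 0.076 + 0.030 + 0.010 = 0.397
  TFR = 5 × 0.397 = 1.985
Difference = 5.895 − 1.985 = 3.91

3.91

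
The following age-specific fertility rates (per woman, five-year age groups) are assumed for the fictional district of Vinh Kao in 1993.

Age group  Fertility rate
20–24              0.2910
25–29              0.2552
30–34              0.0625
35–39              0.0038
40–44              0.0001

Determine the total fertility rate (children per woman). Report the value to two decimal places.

Sum of ASFRs = 0.2910 + 0.2552 + 0.0625 + 0.0038 + 0.0001 = 0.6126
TFR = 5 × 0.6126 = 3.063

3.06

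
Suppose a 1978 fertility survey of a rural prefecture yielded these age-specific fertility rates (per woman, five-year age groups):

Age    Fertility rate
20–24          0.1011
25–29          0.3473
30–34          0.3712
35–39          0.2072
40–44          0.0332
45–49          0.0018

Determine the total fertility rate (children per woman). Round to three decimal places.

5.309

Sum of ASFRs = 0.1011 + 0.3473 + 0.3712 + 0.2072 + 0.0332 + 0.0018 = 1.0618
TFR = 5 × 1.0618 = 5.309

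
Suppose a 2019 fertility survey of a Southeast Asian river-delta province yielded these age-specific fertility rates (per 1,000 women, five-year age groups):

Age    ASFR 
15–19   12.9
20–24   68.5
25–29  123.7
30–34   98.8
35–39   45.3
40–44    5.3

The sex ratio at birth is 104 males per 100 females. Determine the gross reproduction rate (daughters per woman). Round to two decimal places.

0.87

Proportion female at birth = 100 / (100 + 104) = 0.49020.
Sum of ASFRs = 12.9 + 68.5 + 123.7 + 98.8 + 45.3 + 5.3 = 354.5
TFR = 5 × 354.5 / 1000 = 1.7725
GRR = 0.49020 × 1.7725 = 0.86888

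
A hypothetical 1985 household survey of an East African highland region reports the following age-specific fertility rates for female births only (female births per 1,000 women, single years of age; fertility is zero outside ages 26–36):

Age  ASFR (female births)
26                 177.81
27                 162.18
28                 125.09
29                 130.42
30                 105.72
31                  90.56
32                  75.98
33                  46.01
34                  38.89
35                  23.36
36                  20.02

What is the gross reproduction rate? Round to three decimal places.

Sum of female ASFRs = 177.81 + 162.18 + 125.09 + 130.42 + 105.72 + 90.56 + 75.98 + 46.01 + 38.89 + 23.36 + 20.02 = 996.04
GRR = 996.04 / 1000 = 0.99604

0.996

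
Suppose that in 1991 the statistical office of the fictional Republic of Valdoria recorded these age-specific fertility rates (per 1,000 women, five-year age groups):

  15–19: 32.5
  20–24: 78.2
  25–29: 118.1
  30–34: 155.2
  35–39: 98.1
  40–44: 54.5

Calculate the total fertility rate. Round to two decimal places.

2.68

Sum of ASFRs = 32.5 + 78.2 + 118.1 + 155.2 + 98.1 + 54.5 = 536.6
TFR = 5 × 536.6 / 1000 = 2.683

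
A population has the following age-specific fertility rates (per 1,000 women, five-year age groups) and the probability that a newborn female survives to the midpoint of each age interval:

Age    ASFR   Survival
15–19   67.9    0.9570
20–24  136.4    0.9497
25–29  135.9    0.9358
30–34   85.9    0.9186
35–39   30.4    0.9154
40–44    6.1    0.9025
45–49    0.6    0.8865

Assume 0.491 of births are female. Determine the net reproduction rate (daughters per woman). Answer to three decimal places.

1.067

Proportion female at birth = 0.491.
Each age group contributes 5 × ASFR × survival:
  15–19: 5 × 67.9/1000 × 0.9570 = 0.32490
  20–24: 5 × 136.4/1000 × 0.9497 = 0.64770
  25–29: 5 × 135.9/1000 × 0.9358 = 0.63588
  30–34: 5 × 85.9/1000 × 0.9186 = 0.39454
  35–39: 5 × 30.4/1000 × 0.9154 = 0.13914
  40–44: 5 × 6.1/1000 × 0.9025 = 0.02753
  45–49: 5 × 0.6/1000 × 0.8865 = 0.00266
Sum = 2.17235
NRR = 0.491 × 2.17235 = 1.06662
An NRR exceeding 1 indicates intrinsic growth under these rates.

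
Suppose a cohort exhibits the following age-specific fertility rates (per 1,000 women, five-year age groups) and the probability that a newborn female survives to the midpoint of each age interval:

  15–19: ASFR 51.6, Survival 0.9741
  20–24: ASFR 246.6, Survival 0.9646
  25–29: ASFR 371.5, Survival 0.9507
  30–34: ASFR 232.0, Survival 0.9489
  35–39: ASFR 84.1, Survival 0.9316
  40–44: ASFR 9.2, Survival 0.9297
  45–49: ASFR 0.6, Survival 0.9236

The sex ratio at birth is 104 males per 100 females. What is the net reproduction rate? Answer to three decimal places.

Proportion female at birth = 100 / (100 + 104) = 0.49020.
Per-age-group product (5 × ASFR × survival probability):
  15–19: 5 × 51.6/1000 × 0.9741 = 0.25132
  20–24: 5 × 246.6/1000 × 0.9646 = 1.18935
  25–29: 5 × 371.5/1000 × 0.9507 = 1.76593
  30–34: 5 × 232.0/1000 × 0.9489 = 1.10072
  35–39: 5 × 84.1/1000 × 0.9316 = 0.39174
  40–44: 5 × 9.2/1000 × 0.9297 = 0.04277
  45–49: 5 × 0.6/1000 × 0.9236 = 0.00277
Sum = 4.74460
NRR = 0.49020 × 4.74460 = 2.32580
NRR > 1, so each generation more than replaces itself.

2.326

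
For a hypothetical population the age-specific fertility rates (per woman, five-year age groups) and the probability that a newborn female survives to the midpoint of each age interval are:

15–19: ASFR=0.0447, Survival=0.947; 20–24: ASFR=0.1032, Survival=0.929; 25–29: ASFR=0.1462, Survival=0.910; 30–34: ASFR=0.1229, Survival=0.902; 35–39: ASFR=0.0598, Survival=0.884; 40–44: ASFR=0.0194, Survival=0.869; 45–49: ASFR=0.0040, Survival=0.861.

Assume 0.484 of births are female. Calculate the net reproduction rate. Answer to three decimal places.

1.102

Proportion female at birth = 0.484.
Each age group contributes 5 × ASFR × survival:
  15–19: 5 × 0.0447 × 0.947 = 0.21165
  20–24: 5 × 0.1032 × 0.929 = 0.47936
  25–29: 5 × 0.1462 × 0.910 = 0.66521
  30–34: 5 × 0.1229 × 0.902 = 0.55428
  35–39: 5 × 0.0598 × 0.884 = 0.26432
  40–44: 5 × 0.0194 × 0.869 = 0.08429
  45–49: 5 × 0.0040 × 0.861 = 0.01722
Sum = 2.27633
NRR = 0.484 × 2.27633 = 1.10174
An NRR exceeding 1 indicates intrinsic growth under these rates.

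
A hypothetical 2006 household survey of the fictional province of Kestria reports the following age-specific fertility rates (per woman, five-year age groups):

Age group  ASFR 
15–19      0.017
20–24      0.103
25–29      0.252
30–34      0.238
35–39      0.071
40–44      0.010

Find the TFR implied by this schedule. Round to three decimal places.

Sum of ASFRs = 0.017 + 0.103 + 0.252 + 0.238 + 0.071 + 0.010 = 0.691
TFR = 5 × 0.691 = 3.455

3.455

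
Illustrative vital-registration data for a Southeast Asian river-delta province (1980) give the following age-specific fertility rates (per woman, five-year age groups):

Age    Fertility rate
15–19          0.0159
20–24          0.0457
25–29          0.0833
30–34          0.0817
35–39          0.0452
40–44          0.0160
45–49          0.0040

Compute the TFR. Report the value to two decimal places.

1.46

Sum of ASFRs = 0.0159 + 0.0457 + 0.0833 + 0.0817 + 0.0452 + 0.0160 + 0.0040 = 0.2918
TFR = 5 × 0.2918 = 1.459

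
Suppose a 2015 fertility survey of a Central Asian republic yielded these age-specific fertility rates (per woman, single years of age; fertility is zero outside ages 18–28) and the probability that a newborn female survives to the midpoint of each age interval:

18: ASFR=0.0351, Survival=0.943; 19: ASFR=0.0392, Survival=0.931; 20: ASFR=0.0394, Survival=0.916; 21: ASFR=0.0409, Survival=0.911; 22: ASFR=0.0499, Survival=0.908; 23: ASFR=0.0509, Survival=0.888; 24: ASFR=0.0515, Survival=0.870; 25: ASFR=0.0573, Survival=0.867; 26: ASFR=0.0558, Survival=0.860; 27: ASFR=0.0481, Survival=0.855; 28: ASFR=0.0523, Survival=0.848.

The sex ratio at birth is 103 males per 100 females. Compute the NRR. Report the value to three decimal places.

Proportion female at birth = 100 / (100 + 103) = 0.49261.
Weighting each age-specific rate by interval width and survival:
  18: 1 × 0.0351 × 0.943 = 0.03310
  19: 1 × 0.0392 × 0.931 = 0.03650
  20: 1 × 0.0394 × 0.916 = 0.03609
  21: 1 × 0.0409 × 0.911 = 0.03726
  22: 1 × 0.0499 × 0.908 = 0.04531
  23: 1 × 0.0509 × 0.888 = 0.04520
  24: 1 × 0.0515 × 0.870 = 0.04481
  25: 1 × 0.0573 × 0.867 = 0.04968
  26: 1 × 0.0558 × 0.860 = 0.04799
  27: 1 × 0.0481 × 0.855 = 0.04113
  28: 1 × 0.0523 × 0.848 = 0.04435
Sum = 0.46142
NRR = 0.49261 × 0.46142 = 0.22730

0.227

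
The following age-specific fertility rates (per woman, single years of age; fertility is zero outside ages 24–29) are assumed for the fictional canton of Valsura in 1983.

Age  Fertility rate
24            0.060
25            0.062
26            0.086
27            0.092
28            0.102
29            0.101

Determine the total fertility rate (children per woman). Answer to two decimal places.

Sum of ASFRs = 0.060 + 0.062 + 0.086 + 0.092 + 0.102 + 0.101 = 0.503
TFR = 0.503

0.50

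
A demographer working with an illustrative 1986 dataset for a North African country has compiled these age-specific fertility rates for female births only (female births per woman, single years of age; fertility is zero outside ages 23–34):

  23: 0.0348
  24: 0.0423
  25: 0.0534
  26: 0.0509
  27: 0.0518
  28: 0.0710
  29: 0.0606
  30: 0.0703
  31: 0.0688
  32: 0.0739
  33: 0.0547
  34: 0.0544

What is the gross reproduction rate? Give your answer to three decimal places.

Sum of female ASFRs = 0.0348 + 0.0423 + 0.0534 + 0.0509 + 0.0518 + 0.0710 + 0.0606 + 0.0703 + 0.0688 + 0.0739 + 0.0547 + 0.0544 = 0.6869
GRR = 0.6869

0.687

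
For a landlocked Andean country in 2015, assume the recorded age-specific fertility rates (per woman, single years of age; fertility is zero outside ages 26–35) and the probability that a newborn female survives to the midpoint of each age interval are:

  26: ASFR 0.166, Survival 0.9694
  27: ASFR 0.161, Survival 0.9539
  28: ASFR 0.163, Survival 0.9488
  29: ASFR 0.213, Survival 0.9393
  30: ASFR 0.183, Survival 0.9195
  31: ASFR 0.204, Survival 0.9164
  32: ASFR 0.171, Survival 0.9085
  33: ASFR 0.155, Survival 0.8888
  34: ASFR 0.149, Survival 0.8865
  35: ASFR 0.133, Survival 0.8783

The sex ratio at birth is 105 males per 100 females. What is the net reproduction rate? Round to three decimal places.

0.764

Proportion female at birth = 100 / (100 + 105) = 0.48780.
Weighting each age-specific rate by interval width and survival:
  26: 1 × 0.166 × 0.9694 = 0.16092
  27: 1 × 0.161 × 0.9539 = 0.15358
  28: 1 × 0.163 × 0.9488 = 0.15465
  29: 1 × 0.213 × 0.9393 = 0.20007
  30: 1 × 0.183 × 0.9195 = 0.16827
  31: 1 × 0.204 × 0.9164 = 0.18695
  32: 1 × 0.171 × 0.9085 = 0.15535
  33: 1 × 0.155 × 0.8888 = 0.13776
  34: 1 × 0.149 × 0.8865 = 0.13209
  35: 1 × 0.133 × 0.8783 = 0.11681
Sum = 1.56645
NRR = 0.48780 × 1.56645 = 0.76411
With NRR below 1 the population is below replacement fertility.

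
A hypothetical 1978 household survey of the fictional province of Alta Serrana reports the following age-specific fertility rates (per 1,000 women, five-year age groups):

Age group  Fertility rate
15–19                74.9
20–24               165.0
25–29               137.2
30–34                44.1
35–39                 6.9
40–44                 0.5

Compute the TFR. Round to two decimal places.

2.14

Sum of ASFRs = 74.9 + 165.0 + 137.2 + 44.1 + 6.9 + 0.5 = 428.6
TFR = 5 × 428.6 / 1000 = 2.143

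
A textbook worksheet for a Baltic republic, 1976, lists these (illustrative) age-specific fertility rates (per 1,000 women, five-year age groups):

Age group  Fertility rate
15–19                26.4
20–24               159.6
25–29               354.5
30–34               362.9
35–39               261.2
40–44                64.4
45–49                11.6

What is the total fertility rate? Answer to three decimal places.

6.203

Sum of ASFRs = 26.4 + 159.6 + 354.5 + 362.9 + 261.2 + 64.4 + 11.6 = 1240.6
TFR = 5 × 1240.6 / 1000 = 6.203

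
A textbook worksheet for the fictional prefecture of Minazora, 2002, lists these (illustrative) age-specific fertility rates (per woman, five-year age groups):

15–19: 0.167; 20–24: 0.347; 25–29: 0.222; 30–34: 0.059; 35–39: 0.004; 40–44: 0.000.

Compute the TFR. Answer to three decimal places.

3.995

Sum of ASFRs = 0.167 + 0.347 + 0.222 + 0.059 + 0.004 + 0.000 = 0.799
TFR = 5 × 0.799 = 3.995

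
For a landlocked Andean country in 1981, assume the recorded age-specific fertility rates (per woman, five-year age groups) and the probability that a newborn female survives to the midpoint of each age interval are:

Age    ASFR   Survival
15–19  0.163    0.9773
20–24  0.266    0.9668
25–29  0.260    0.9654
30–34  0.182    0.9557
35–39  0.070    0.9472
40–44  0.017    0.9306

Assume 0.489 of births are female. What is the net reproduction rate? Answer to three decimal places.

2.258

Proportion female at birth = 0.489.
Weighting each age-specific rate by interval width and survival:
  15–19: 5 × 0.163 × 0.9773 = 0.79650
  20–24: 5 × 0.266 × 0.9668 = 1.28584
  25–29: 5 × 0.260 × 0.9654 = 1.25502
  30–34: 5 × 0.182 × 0.9557 = 0.86969
  35–39: 5 × 0.070 × 0.9472 = 0.33152
  40–44: 5 × 0.017 × 0.9306 = 0.07910
Sum = 4.61767
NRR = 0.489 × 4.61767 = 2.25804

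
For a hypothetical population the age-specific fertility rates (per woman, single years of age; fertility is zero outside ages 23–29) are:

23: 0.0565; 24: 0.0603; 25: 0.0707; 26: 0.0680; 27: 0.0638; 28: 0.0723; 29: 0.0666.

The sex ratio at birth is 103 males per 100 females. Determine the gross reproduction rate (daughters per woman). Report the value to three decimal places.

Proportion female at birth = 100 / (100 + 103) = 0.49261.
Sum of ASFRs = 0.0565 + 0.0603 + 0.0707 + 0.0680 + 0.0638 + 0.0723 + 0.0666 = 0.4582
TFR = 0.4582
GRR = 0.49261 × 0.4582 = 0.22571

0.226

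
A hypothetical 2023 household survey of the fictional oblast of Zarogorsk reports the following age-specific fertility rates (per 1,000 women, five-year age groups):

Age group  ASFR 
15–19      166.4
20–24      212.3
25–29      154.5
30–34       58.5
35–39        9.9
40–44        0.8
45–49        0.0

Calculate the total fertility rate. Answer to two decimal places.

3.01

Sum of ASFRs = 166.4 + 212.3 + 154.5 + 58.5 + 9.9 + 0.8 + 0.0 = 602.4
TFR = 5 × 602.4 / 1000 = 3.012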